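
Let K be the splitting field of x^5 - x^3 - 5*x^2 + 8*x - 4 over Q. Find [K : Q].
120

The degree of the splitting field over Q equals the order of the Galois group, so first determine the group. The polynomial f is an irreducible quintic over Q, so G = Gal(f/Q) is a transitive subgroup of S_5: one of C_5 (5T1, order 5), D_5 (5T2, order 10), F_20 (5T3, order 20), A_5 (5T4, order 60) or S_5 (5T5, order 120). The discriminant of f is 734464, which is not a perfect square, so G is not contained in A_5. The transitive groups of degree 5 not contained in A_5 are: F_20 (5T3, order 20), S_5 (5T5, order 120). By Dedekind's theorem, for a prime p not dividing disc(f) the degrees of the irreducible factors of f mod p form the cycle type of an element of G. Factoring f modulo the 3 such primes p <= 7 (skipping 2, which divides the discriminant), each new pattern first appears at: mod 3: f = (x^5 + 2x^3 + x^2 + 2x + 2), pattern 5; mod 7: f = (x^2 + 2x + 5)(x^3 + 5x^2 + 5x + 2), pattern 3+2. No other pattern occurs in this range, so the set of observed cycle types is {5, 3+2}. Among the candidates above, the only group containing elements of all these cycle types is S_5 (5T5) — F_20 (5T3) lacks at least one of them. Hence G = S_5 (5T5), of order 120. The Galois group S_5 (5T5) has order 120, so the splitting field has degree 120 over Q.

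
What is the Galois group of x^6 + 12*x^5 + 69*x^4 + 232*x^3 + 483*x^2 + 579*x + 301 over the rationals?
6T5: C_3 x S_3

The polynomial f is an irreducible sextic over Q, so G = Gal(f/Q) is one of the 16 transitive subgroups 6T1, ..., 6T16 of S_6. The discriminant of f is -68755887963, which is not a perfect square, so G is not contained in A_6. The transitive groups of degree 6 not contained in A_6 are: C_6 (6T1, order 6), S_3 (6T2, order 6), D_6 (6T3, order 12), C_3 x S_3 (6T5, order 18), A_4 x C_2 (6T6, order 24), S_4 (6T8, order 24), S_3 x S_3 (6T9, order 36), S_4 x C_2 (6T11, order 48), (S_3 x S_3) : C_2 (6T13, order 72), PGL(2,5) (6T14, order 120), S_6 (6T16, order 720). By Dedekind's theorem, for a prime p not dividing disc(f) the degrees of the irreducible factors of f mod p form the cycle type of an element of G. Factoring f modulo the 33 such primes p <= 151 (skipping 3, 7, 89, which divide the discriminant), each new pattern first appears at: mod 2: f = (x^6 + x^4 + x^2 + x + 1), pattern 6; mod 13: f = (x + 9)(x + 11)(x + 12)(x^3 + 6x^2 + 6x + 3), pattern 3+1+1+1; mod 17: f = (x^2 + 15x + 8)(x^2 + 15x + 13)(x^2 + 16x + 6), pattern 2+2+2; mod 19: f = (x^3 + 6x^2 + x + 9)(x^3 + 6x^2 + 13x + 6), pattern 3+3; mod 73: f = (x + 7)(x + 8)(x + 21)(x + 32)(x + 39)(x + 51), pattern 1+1+1+1+1+1. No other pattern occurs in this range, so the set of observed cycle types is {6, 3+1+1+1, 2+2+2, 3+3, 1+1+1+1+1+1}. The candidates containing elements of all these cycle types are C_3 x S_3 (6T5) of order 18, S_3 x S_3 (6T9) of order 36, (S_3 x S_3) : C_2 (6T13) of order 72, S_6 (6T16) of order 720; the others are excluded. The observed types are precisely the cycle types that occur in C_3 x S_3 (6T5). Each of the other remaining candidates has further cycle types, and by the Chebotarev density theorem the matching factorization patterns would occur for a proportion of primes equal to their share of the group: S_3 x S_3 (6T9) additionally contains elements of type 2+2+1+1 (9 of its 36 elements, about 25% of primes); (S_3 x S_3) : C_2 (6T13) additionally contains elements of type 4+2, 3+2+1, 2+2+1+1, 2+1+1+1+1 (45 of its 72 elements, about 62% of primes); S_6 (6T16) additionally contains elements of type 5+1, 4+2, 4+1+1, 3+2+1, 2+2+1+1, 2+1+1+1+1 (504 of its 720 elements, about 70% of primes). None of the 33 primes tested shows any such pattern (for each of these groups the chance of that is below 10^-4), which rules them out. Hence G = C_3 x S_3 (6T5), of order 18.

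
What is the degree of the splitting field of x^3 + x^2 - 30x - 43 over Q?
3

The degree of the splitting field over Q equals the order of the Galois group, so first determine the group. The polynomial is an irreducible cubic over Q and its discriminant is 82369 = 287^2, a perfect square. For an irreducible cubic, a square discriminant forces the Galois group to be A_3, the cyclic group of order 3. The Galois group C_3 (3T1) has order 3, so the splitting field has degree 3 over Q.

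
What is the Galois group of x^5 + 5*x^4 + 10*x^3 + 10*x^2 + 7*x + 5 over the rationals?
S_5 (also written S5)

The polynomial f is an irreducible quintic over Q, so G = Gal(f/Q) is a transitive subgroup of S_5: one of C_5 (5T1, order 5), D_5 (5T2, order 10), F_20 (5T3, order 20), A_5 (5T4, order 60) or S_5 (5T5, order 120). The discriminant of f is 58192, which is not a perfect square, so G is not contained in A_5. The transitive groups of degree 5 not contained in A_5 are: F_20 (5T3, order 20), S_5 (5T5, order 120). By Dedekind's theorem, for a prime p not dividing disc(f) the degrees of the irreducible factors of f mod p form the cycle type of an element of G. Factoring f modulo the 5 such primes p <= 13 (skipping 2, which divides the discriminant), each new pattern first appears at: mod 3: f = (x^5 + 2x^4 + x^3 + x^2 + x + 2), pattern 5; mod 5: f = (x)(x^4 + 2), pattern 4+1; mod 13: f = (x + 4)(x + 6)(x^3 + 8x^2 + 10x + 4), pattern 3+1+1. No other pattern occurs in this range, so the set of observed cycle types is {5, 4+1, 3+1+1}. Among the candidates above, the only group containing elements of all these cycle types is S_5 (5T5) — F_20 (5T3) lacks at least one of them. Hence G = S_5 (5T5), of order 120.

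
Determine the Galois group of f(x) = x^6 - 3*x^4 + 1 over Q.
The polynomial f is an irreducible sextic over Q, so G = Gal(f/Q) is one of the 16 transitive subgroups 6T1, ..., 6T16 of S_6. The discriminant of f is -419904, which is not a perfect square, so G is not contained in A_6. The transitive groups of degree 6 not contained in A_6 are: C_6 (6T1, order 6), S_3 (6T2, order 6), D_6 (6T3, order 12), C_3 x S_3 (6T5, order 18), A_4 x C_2 (6T6, order 24), S_4 (6T8, order 24), S_3 x S_3 (6T9, order 36), S_4 x C_2 (6T11, order 48), (S_3 x S_3) : C_2 (6T13, order 72), PGL(2,5) (6T14, order 120), S_6 (6T16, order 720). By Dedekind's theorem, for a prime p not dividing disc(f) the degrees of the irreducible factors of f mod p form the cycle type of an element of G. Factoring f modulo the 33 such primes p <= 149 (skipping 2, 3, which divide the discriminant), each new pattern first appears at: mod 5: f = (x^3 + x^2 + 4x + 3)(x^3 + 4x^2 + 4x + 2), pattern 3+3; mod 7: f = (x^6 + 4x^4 + 1), pattern 6; mod 17: f = (x + 2)(x + 15)(x^2 + 6)(x^2 + 12), pattern 2+2+1+1; mod 19: f = (x + 6)(x + 7)(x + 12)(x + 13)(x^2 + 6), pattern 2+1+1+1+1; mod 71: f = (x^2 + 40)(x^2 + 45)(x^2 + 54), pattern 2+2+2. No other pattern occurs in this range, so the set of observed cycle types is {3+3, 6, 2+2+1+1, 2+1+1+1+1, 2+2+2}. The candidates containing elements of all these cycle types are A_4 x C_2 (6T6) of order 24, S_4 x C_2 (6T11) of order 48, (S_3 x S_3) : C_2 (6T13) of order 72, S_6 (6T16) of order 720; the others are excluded. The observed types are precisely the cycle types that occur in A_4 x C_2 (6T6) (apart from the identity). Each of the other remaining candidates has further cycle types, and by the Chebotarev density theorem the matching factorization patterns would occur for a proportion of primes equal to their share of the group: S_4 x C_2 (6T11) additionally contains elements of type 4+2, 4+1+1 (12 of its 48 elements, about 25% of primes); (S_3 x S_3) : C_2 (6T13) additionally contains elements of type 4+2, 3+2+1, 3+1+1+1 (34 of its 72 elements, about 47% of primes); S_6 (6T16) additionally contains elements of type 5+1, 4+2, 4+1+1, 3+2+1, 3+1+1+1 (484 of its 720 elements, about 67% of primes). None of the 33 primes tested shows any such pattern (for each of these groups the chance of that is below 10^-4), which rules them out. Hence G = A_4 x C_2 (6T6), of order 24.

A_4 x C_2 (order 24)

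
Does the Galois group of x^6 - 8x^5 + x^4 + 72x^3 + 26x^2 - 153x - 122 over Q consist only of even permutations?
Yes

The polynomial is irreducible of degree 6 over Q. Its discriminant is 30991489 = 5567^2, a perfect square. A Galois group lies in the alternating group exactly when the discriminant is a square in Q, so the Galois group (PSL(2,5)) is contained in A_6.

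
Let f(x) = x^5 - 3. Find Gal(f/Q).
5T3: F_20

The polynomial f is an irreducible quintic over Q, so G = Gal(f/Q) is a transitive subgroup of S_5: one of C_5 (5T1, order 5), D_5 (5T2, order 10), F_20 (5T3, order 20), A_5 (5T4, order 60) or S_5 (5T5, order 120). The discriminant of f is 253125, which is not a perfect square, so G is not contained in A_5. The transitive groups of degree 5 not contained in A_5 are: F_20 (5T3, order 20), S_5 (5T5, order 120). By Dedekind's theorem, for a prime p not dividing disc(f) the degrees of the irreducible factors of f mod p form the cycle type of an element of G. Factoring f modulo the 18 such primes p <= 71 (skipping 3, 5, which divide the discriminant), each new pattern first appears at: mod 2: f = (x + 1)(x^4 + x^3 + x^2 + x + 1), pattern 4+1; mod 11: f = (x^5 + 8), pattern 5; mod 19: f = (x + 9)(x^2 + 12x + 5)(x^2 + 17x + 5), pattern 2+2+1; mod 41: f = (x + 3)(x + 7)(x + 13)(x + 29)(x + 30), pattern 1+1+1+1+1. No other pattern occurs in this range, so the set of observed cycle types is {4+1, 5, 2+2+1, 1+1+1+1+1}. The candidates containing elements of all these cycle types are F_20 (5T3) of order 20, S_5 (5T5) of order 120; the others are excluded. The observed types are precisely the cycle types that occur in F_20 (5T3). Each of the other remaining candidates has further cycle types, and by the Chebotarev density theorem the matching factorization patterns would occur for a proportion of primes equal to their share of the group: S_5 (5T5) additionally contains elements of type 3+2, 3+1+1, 2+1+1+1 (50 of its 120 elements, about 42% of primes). None of the 18 primes tested shows any such pattern (for each of these groups the chance of that is below 10^-4), which rules them out. Hence G = F_20 (5T3), of order 20.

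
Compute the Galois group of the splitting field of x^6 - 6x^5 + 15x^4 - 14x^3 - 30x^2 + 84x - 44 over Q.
The polynomial f is an irreducible sextic over Q, so G = Gal(f/Q) is one of the 16 transitive subgroups 6T1, ..., 6T16 of S_6. The discriminant of f is 304930925568, which is not a perfect square, so G is not contained in A_6. The transitive groups of degree 6 not contained in A_6 are: C_6 (6T1, order 6), S_3 (6T2, order 6), D_6 (6T3, order 12), C_3 x S_3 (6T5, order 18), A_4 x C_2 (6T6, order 24), S_4 (6T8, order 24), S_3 x S_3 (6T9, order 36), S_4 x C_2 (6T11, order 48), (S_3 x S_3) : C_2 (6T13, order 72), PGL(2,5) (6T14, order 120), S_6 (6T16, order 720). By Dedekind's theorem, for a prime p not dividing disc(f) the degrees of the irreducible factors of f mod p form the cycle type of an element of G. Factoring f modulo the 79 such primes p <= 421 (skipping 2, 3, 41, which divide the discriminant), each new pattern first appears at: mod 5: f = (x^2 + 2x + 4)(x^2 + 3x + 4)(x^2 + 4x + 1), pattern 2+2+2; mod 7: f = (x^6 + x^5 + x^4 + 5x^2 + 5), pattern 6; mod 11: f = (x)(x + 5)(x^2 + 3x + 3)(x^2 + 8x + 10), pattern 2+2+1+1; mod 13: f = (x^3 + 10x^2 + 2x + 12)(x^3 + 10x^2 + 4x + 5), pattern 3+3; mod 61: f = (x + 1)(x + 5)(x + 18)(x + 23)(x + 30)(x + 39), pattern 1+1+1+1+1+1. No other pattern occurs in this range, so the set of observed cycle types is {2+2+2, 6, 2+2+1+1, 3+3, 1+1+1+1+1+1}. The candidates containing elements of all these cycle types are D_6 (6T3) of order 12, A_4 x C_2 (6T6) of order 24, S_3 x S_3 (6T9) of order 36, S_4 x C_2 (6T11) of order 48, (S_3 x S_3) : C_2 (6T13) of order 72, PGL(2,5) (6T14) of order 120, S_6 (6T16) of order 720; the others are excluded. The observed types are precisely the cycle types that occur in D_6 (6T3). Each of the other remaining candidates has further cycle types, and by the Chebotarev density theorem the matching factorization patterns would occur for a proportion of primes equal to their share of the group: A_4 x C_2 (6T6) additionally contains elements of type 2+1+1+1+1 (3 of its 24 elements, about 12% of primes); S_3 x S_3 (6T9) additionally contains elements of type 3+1+1+1 (4 of its 36 elements, about 11% of primes); S_4 x C_2 (6T11) additionally contains elements of type 4+2, 4+1+1, 2+1+1+1+1 (15 of its 48 elements, about 31% of primes); (S_3 x S_3) : C_2 (6T13) additionally contains elements of type 4+2, 3+2+1, 3+1+1+1, 2+1+1+1+1 (40 of its 72 elements, about 56% of primes); PGL(2,5) (6T14) additionally contains elements of type 5+1, 4+1+1 (54 of its 120 elements, about 45% of primes); S_6 (6T16) additionally contains elements of type 5+1, 4+2, 4+1+1, 3+2+1, 3+1+1+1, 2+1+1+1+1 (499 of its 720 elements, about 69% of primes). None of the 79 primes tested shows any such pattern (for each of these groups the chance of that is below 10^-4), which rules them out. Hence G = D_6 (6T3), of order 12.

D_6 (also written D6)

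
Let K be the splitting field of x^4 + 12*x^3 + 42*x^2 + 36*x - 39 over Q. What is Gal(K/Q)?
D_4, the dihedral group of order 8

The polynomial is an irreducible quartic over Q and its discriminant is -7077888, which is not a perfect square, so the Galois group is not contained in A_4. The resolvent cubic y^3 - 42*y^2 + 588*y - 2232 has exactly one rational root, so the Galois group is C_4 or D_4. The quartic remains irreducible over Q(sqrt(disc)), so the group is D_4.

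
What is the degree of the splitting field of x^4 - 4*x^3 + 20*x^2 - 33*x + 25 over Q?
24

The degree of the splitting field over Q equals the order of the Galois group, so first determine the group. The polynomial is an irreducible quartic over Q and its discriminant is 3693541, which is not a perfect square, so the Galois group is not contained in A_4. The resolvent cubic y^3 - 20*y^2 + 32*y + 511 is irreducible over Q. An irreducible resolvent with non-square discriminant gives S_4. The Galois group S_4 (4T5) has order 24, so the splitting field has degree 24 over Q.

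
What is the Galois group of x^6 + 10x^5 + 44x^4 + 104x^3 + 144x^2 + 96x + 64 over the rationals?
The polynomial f is an irreducible sextic over Q, so G = Gal(f/Q) is one of the 16 transitive subgroups 6T1, ..., 6T16 of S_6. The discriminant of f is -18046378835968, which is not a perfect square, so G is not contained in A_6. The transitive groups of degree 6 not contained in A_6 are: C_6 (6T1, order 6), S_3 (6T2, order 6), D_6 (6T3, order 12), C_3 x S_3 (6T5, order 18), A_4 x C_2 (6T6, order 24), S_4 (6T8, order 24), S_3 x S_3 (6T9, order 36), S_4 x C_2 (6T11, order 48), (S_3 x S_3) : C_2 (6T13, order 72), PGL(2,5) (6T14, order 120), S_6 (6T16, order 720). By Dedekind's theorem, for a prime p not dividing disc(f) the degrees of the irreducible factors of f mod p form the cycle type of an element of G. Factoring f modulo the 37 such primes p <= 167 (skipping 2, 7, which divide the discriminant), each new pattern first appears at: mod 3: f = (x^6 + x^5 + 2x^4 + 2x^3 + 1), pattern 6; mod 11: f = (x^3 + 3x^2 + 2x + 8)(x^3 + 7x^2 + 10x + 8), pattern 3+3; mod 13: f = (x^2 + 5x + 10)(x^2 + 7x + 1)(x^2 + 11x + 9), pattern 2+2+2; mod 29: f = (x + 5)(x + 13)(x + 16)(x + 19)(x + 21)(x + 23), pattern 1+1+1+1+1+1. No other pattern occurs in this range, so the set of observed cycle types is {6, 3+3, 2+2+2, 1+1+1+1+1+1}. The candidates containing elements of all these cycle types are C_6 (6T1) of order 6, D_6 (6T3) of order 12, C_3 x S_3 (6T5) of order 18, A_4 x C_2 (6T6) of order 24, S_3 x S_3 (6T9) of order 36, S_4 x C_2 (6T11) of order 48, (S_3 x S_3) : C_2 (6T13) of order 72, PGL(2,5) (6T14) of order 120, S_6 (6T16) of order 720; the others are excluded. The observed types are precisely the cycle types that occur in C_6 (6T1). Each of the other remaining candidates has further cycle types, and by the Chebotarev density theorem the matching factorization patterns would occur for a proportion of primes equal to their share of the group: D_6 (6T3) additionally contains elements of type 2+2+1+1 (3 of its 12 elements, about 25% of primes); C_3 x S_3 (6T5) additionally contains elements of type 3+1+1+1 (4 of its 18 elements, about 22% of primes); A_4 x C_2 (6T6) additionally contains elements of type 2+2+1+1, 2+1+1+1+1 (6 of its 24 elements, about 25% of primes); S_3 x S_3 (6T9) additionally contains elements of type 3+1+1+1, 2+2+1+1 (13 of its 36 elements, about 36% of primes); S_4 x C_2 (6T11) additionally contains elements of type 4+2, 4+1+1, 2+2+1+1, 2+1+1+1+1 (24 of its 48 elements, about 50% of primes); (S_3 x S_3) : C_2 (6T13) additionally contains elements of type 4+2, 3+2+1, 3+1+1+1, 2+2+1+1, 2+1+1+1+1 (49 of its 72 elements, about 68% of primes); PGL(2,5) (6T14) additionally contains elements of type 5+1, 4+1+1, 2+2+1+1 (69 of its 120 elements, about 58% of primes); S_6 (6T16) additionally contains elements of type 5+1, 4+2, 4+1+1, 3+2+1, 3+1+1+1, 2+2+1+1, 2+1+1+1+1 (544 of its 720 elements, about 76% of primes). None of the 37 primes tested shows any such pattern (for each of these groups the chance of that is below 10^-4), which rules them out. Hence G = C_6 (6T1), of order 6.

C_6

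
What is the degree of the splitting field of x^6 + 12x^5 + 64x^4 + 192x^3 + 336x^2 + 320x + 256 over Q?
48

The degree of the splitting field over Q equals the order of the Galois group, so first determine the group. The polynomial f is an irreducible sextic over Q, so G = Gal(f/Q) is one of the 16 transitive subgroups 6T1, ..., 6T16 of S_6. The discriminant of f is -1849378557919232, which is not a perfect square, so G is not contained in A_6. The transitive groups of degree 6 not contained in A_6 are: C_6 (6T1, order 6), S_3 (6T2, order 6), D_6 (6T3, order 12), C_3 x S_3 (6T5, order 18), A_4 x C_2 (6T6, order 24), S_4 (6T8, order 24), S_3 x S_3 (6T9, order 36), S_4 x C_2 (6T11, order 48), (S_3 x S_3) : C_2 (6T13, order 72), PGL(2,5) (6T14, order 120), S_6 (6T16, order 720). By Dedekind's theorem, for a prime p not dividing disc(f) the degrees of the irreducible factors of f mod p form the cycle type of an element of G. Factoring f modulo the 29 such primes p <= 127 (skipping 2, 29, which divide the discriminant), each new pattern first appears at: mod 3: f = (x^3 + x^2 + 2x + 1)(x^3 + 2x^2 + 1), pattern 3+3; mod 5: f = (x^6 + 2x^5 + 4x^4 + 2x^3 + x^2 + 1), pattern 6; mod 7: f = (x + 1)(x + 3)(x^4 + x^3 + x^2 + 3x + 6), pattern 4+1+1; mod 17: f = (x + 9)(x + 12)(x^2 + 5)(x^2 + 8x + 4), pattern 2+2+1+1; mod 23: f = (x^2 + x + 8)(x^2 + 4x + 20)(x^2 + 7x + 20), pattern 2+2+2; mod 67: f = (x^2 + 4x + 60)(x^4 + 8x^3 + 39x^2 + 25x + 40), pattern 4+2; mod 127: f = (x + 9)(x + 49)(x + 82)(x + 122)(x^2 + 4x + 107), pattern 2+1+1+1+1. No other pattern occurs in this range, so the set of observed cycle types is {3+3, 6, 4+1+1, 2+2+1+1, 2+2+2, 4+2, 2+1+1+1+1}. The candidates containing elements of all these cycle types are S_4 x C_2 (6T11) of order 48, S_6 (6T16) of order 720; the others are excluded. The observed types are precisely the cycle types that occur in S_4 x C_2 (6T11) (apart from the identity). Each of the other remaining candidates has further cycle types, and by the Chebotarev density theorem the matching factorization patterns would occur for a proportion of primes equal to their share of the group: S_6 (6T16) additionally contains elements of type 5+1, 3+2+1, 3+1+1+1 (304 of its 720 elements, about 42% of primes). None of the 29 primes tested shows any such pattern (for each of these groups the chance of that is below 10^-4), which rules them out. Hence G = S_4 x C_2 (6T11), of order 48. The Galois group S_4 x C_2 (6T11) has order 48, so the splitting field has degree 48 over Q.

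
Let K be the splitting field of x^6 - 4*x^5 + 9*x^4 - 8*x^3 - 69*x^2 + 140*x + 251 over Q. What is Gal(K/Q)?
(C_3 x C_3) : C_4 (also written G36+)

The polynomial f is an irreducible sextic over Q, so G = Gal(f/Q) is one of the 16 transitive subgroups 6T1, ..., 6T16 of S_6. The discriminant of f is 564385546240000 = 23756800^2, a perfect square, so G is contained in A_6. The transitive groups of degree 6 contained in A_6 are: A_4 (6T4, order 12), S_4 (6T7, order 24), (C_3 x C_3) : C_4 (6T10, order 36), PSL(2,5) (6T12, order 60), A_6 (6T15, order 360). By Dedekind's theorem, for a prime p not dividing disc(f) the degrees of the irreducible factors of f mod p form the cycle type of an element of G. Factoring f modulo the 19 such primes p <= 79 (skipping 2, 5, 29, which divide the discriminant), each new pattern first appears at: mod 3: f = (x^2 + x + 2)(x^4 + x^3 + 2x + 1), pattern 4+2; mod 11: f = (x^3 + 2x^2 + 2x + 9)(x^3 + 5x^2 + 8x + 1), pattern 3+3; mod 19: f = (x + 2)(x + 4)(x^2 + 3x + 11)(x^2 + 6x + 13), pattern 2+2+1+1; mod 61: f = (x + 8)(x + 22)(x + 55)(x^3 + 33x^2 + 14x + 51), pattern 3+1+1+1. No other pattern occurs in this range, so the set of observed cycle types is {4+2, 3+3, 2+2+1+1, 3+1+1+1}. The candidates containing elements of all these cycle types are (C_3 x C_3) : C_4 (6T10) of order 36, A_6 (6T15) of order 360; the others are excluded. The observed types are precisely the cycle types that occur in (C_3 x C_3) : C_4 (6T10) (apart from the identity). Each of the other remaining candidates has further cycle types, and by the Chebotarev density theorem the matching factorization patterns would occur for a proportion of primes equal to their share of the group: A_6 (6T15) additionally contains elements of type 5+1 (144 of its 360 elements, about 40% of primes). None of the 19 primes tested shows any such pattern (for each of these groups the chance of that is below 10^-4), which rules them out. Hence G = (C_3 x C_3) : C_4 (6T10), of order 36.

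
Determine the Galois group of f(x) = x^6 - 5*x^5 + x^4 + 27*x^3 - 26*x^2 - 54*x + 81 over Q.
(C_3 x C_3) : C_4, the transitive group 6T10 of order 36

The polynomial f is an irreducible sextic over Q, so G = Gal(f/Q) is one of the 16 transitive subgroups 6T1, ..., 6T16 of S_6. The discriminant of f is 1064390625 = 32625^2, a perfect square, so G is contained in A_6. The transitive groups of degree 6 contained in A_6 are: A_4 (6T4, order 12), S_4 (6T7, order 24), (C_3 x C_3) : C_4 (6T10, order 36), PSL(2,5) (6T12, order 60), A_6 (6T15, order 360). By Dedekind's theorem, for a prime p not dividing disc(f) the degrees of the irreducible factors of f mod p form the cycle type of an element of G. Factoring f modulo the 19 such primes p <= 79 (skipping 3, 5, 29, which divide the discriminant), each new pattern first appears at: mod 2: f = (x^2 + x + 1)(x^4 + x + 1), pattern 4+2; mod 11: f = (x^3 + 8x^2 + 8x + 2)(x^3 + 9x^2 + 9x + 2), pattern 3+3; mod 19: f = (x + 7)(x + 11)(x^2 + 4x + 15)(x^2 + 11x + 13), pattern 2+2+1+1; mod 61: f = (x + 4)(x + 8)(x + 55)(x^3 + 50x^2 + 46x + 52), pattern 3+1+1+1. No other pattern occurs in this range, so the set of observed cycle types is {4+2, 3+3, 2+2+1+1, 3+1+1+1}. The candidates containing elements of all these cycle types are (C_3 x C_3) : C_4 (6T10) of order 36, A_6 (6T15) of order 360; the others are excluded. The observed types are precisely the cycle types that occur in (C_3 x C_3) : C_4 (6T10) (apart from the identity). Each of the other remaining candidates has further cycle types, and by the Chebotarev density theorem the matching factorization patterns would occur for a proportion of primes equal to their share of the group: A_6 (6T15) additionally contains elements of type 5+1 (144 of its 360 elements, about 40% of primes). None of the 19 primes tested shows any such pattern (for each of these groups the chance of that is below 10^-4), which rules them out. Hence G = (C_3 x C_3) : C_4 (6T10), of order 36.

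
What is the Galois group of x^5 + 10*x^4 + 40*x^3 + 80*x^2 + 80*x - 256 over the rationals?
5T3: F_20

The polynomial f is an irreducible quintic over Q, so G = Gal(f/Q) is a transitive subgroup of S_5: one of C_5 (5T1, order 5), D_5 (5T2, order 10), F_20 (5T3, order 20), A_5 (5T4, order 60) or S_5 (5T5, order 120). The discriminant of f is 21499084800000, which is not a perfect square, so G is not contained in A_5. The transitive groups of degree 5 not contained in A_5 are: F_20 (5T3, order 20), S_5 (5T5, order 120). By Dedekind's theorem, for a prime p not dividing disc(f) the degrees of the irreducible factors of f mod p form the cycle type of an element of G. Factoring f modulo the 18 such primes p <= 73 (skipping 2, 3, 5, which divide the discriminant), each new pattern first appears at: mod 7: f = (x + 1)(x^4 + 2x^3 + 3x^2 + 3), pattern 4+1; mod 11: f = (x^5 + 10x^4 + 7x^3 + 3x^2 + 3x + 8), pattern 5; mod 19: f = (x + 11)(x^2 + 2x + 5)(x^2 + 16x + 14), pattern 2+2+1; mod 41: f = (x + 1)(x + 6)(x + 25)(x + 27)(x + 33), pattern 1+1+1+1+1. No other pattern occurs in this range, so the set of observed cycle types is {4+1, 5, 2+2+1, 1+1+1+1+1}. The candidates containing elements of all these cycle types are F_20 (5T3) of order 20, S_5 (5T5) of order 120; the others are excluded. The observed types are precisely the cycle types that occur in F_20 (5T3). Each of the other remaining candidates has further cycle types, and by the Chebotarev density theorem the matching factorization patterns would occur for a proportion of primes equal to their share of the group: S_5 (5T5) additionally contains elements of type 3+2, 3+1+1, 2+1+1+1 (50 of its 120 elements, about 42% of primes). None of the 18 primes tested shows any such pattern (for each of these groups the chance of that is below 10^-4), which rules them out. Hence G = F_20 (5T3), of order 20.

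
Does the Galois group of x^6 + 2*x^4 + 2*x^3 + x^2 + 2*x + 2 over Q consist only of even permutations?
No

The polynomial is irreducible of degree 6 over Q. Its discriminant is -187648, which is not a perfect square. A Galois group lies in the alternating group exactly when the discriminant is a square in Q, so the Galois group ((S_3 x S_3) : C_2) is not contained in A_6.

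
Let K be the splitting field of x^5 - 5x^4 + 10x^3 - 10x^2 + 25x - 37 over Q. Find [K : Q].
60

The degree of the splitting field over Q equals the order of the Galois group, so first determine the group. The polynomial f is an irreducible quintic over Q, so G = Gal(f/Q) is a transitive subgroup of S_5: one of C_5 (5T1, order 5), D_5 (5T2, order 10), F_20 (5T3, order 20), A_5 (5T4, order 60) or S_5 (5T5, order 120). The discriminant of f is 1024000000 = 32000^2, a perfect square, so G is contained in A_5. The transitive groups of degree 5 contained in A_5 are: C_5 (5T1, order 5), D_5 (5T2, order 10), A_5 (5T4, order 60). By Dedekind's theorem, for a prime p not dividing disc(f) the degrees of the irreducible factors of f mod p form the cycle type of an element of G. Factoring f modulo the 2 such primes p <= 7 (skipping 2, 5, which divide the discriminant), each new pattern first appears at: mod 3: f = (x^5 + x^4 + x^3 + 2x^2 + x + 2), pattern 5; mod 7: f = (x + 3)(x + 4)(x^3 + 2x^2 + 5x + 1), pattern 3+1+1. No other pattern occurs in this range, so the set of observed cycle types is {5, 3+1+1}. Among the candidates above, the only group containing elements of all these cycle types is A_5 (5T4) — each of C_5 (5T1), D_5 (5T2) lacks at least one of them. Hence G = A_5 (5T4), of order 60. The Galois group A_5 (5T4) has order 60, so the splitting field has degree 60 over Q.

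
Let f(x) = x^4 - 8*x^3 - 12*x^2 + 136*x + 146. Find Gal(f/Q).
The polynomial is an irreducible quartic over Q and its discriminant is -862619648, which is not a perfect square, so the Galois group is not contained in A_4. The resolvent cubic y^3 + 12*y^2 - 1672*y - 34848 has exactly one rational root, so the Galois group is C_4 or D_4. The quartic remains irreducible over Q(sqrt(disc)), so the group is D_4.

D_4 (also written D4)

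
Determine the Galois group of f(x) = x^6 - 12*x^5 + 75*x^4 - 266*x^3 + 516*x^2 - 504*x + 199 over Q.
6T14: PGL(2,5)

The polynomial f is an irreducible sextic over Q, so G = Gal(f/Q) is one of the 16 transitive subgroups 6T1, ..., 6T16 of S_6. The discriminant of f is -5217636731328, which is not a perfect square, so G is not contained in A_6. The transitive groups of degree 6 not contained in A_6 are: C_6 (6T1, order 6), S_3 (6T2, order 6), D_6 (6T3, order 12), C_3 x S_3 (6T5, order 18), A_4 x C_2 (6T6, order 24), S_4 (6T8, order 24), S_3 x S_3 (6T9, order 36), S_4 x C_2 (6T11, order 48), (S_3 x S_3) : C_2 (6T13, order 72), PGL(2,5) (6T14, order 120), S_6 (6T16, order 720). By Dedekind's theorem, for a prime p not dividing disc(f) the degrees of the irreducible factors of f mod p form the cycle type of an element of G. Factoring f modulo the 21 such primes p <= 89 (skipping 2, 3, 7, which divide the discriminant), each new pattern first appears at: mod 5: f = (x^6 + 3x^5 + 4x^3 + x^2 + x + 4), pattern 6; mod 11: f = (x + 1)(x^5 + 9x^4 + 9x^2 + x + 1), pattern 5+1; mod 13: f = (x + 1)(x + 3)(x^4 + 10x^3 + 6x^2 + 5x + 10), pattern 4+1+1; mod 23: f = (x + 9)(x + 11)(x^2 + x + 14)(x^2 + 13x + 14), pattern 2+2+1+1; mod 43: f = (x^3 + 32x^2 + 41x + 1)(x^3 + 42x^2 + 23x + 27), pattern 3+3; mod 61: f = (x^2 + x + 28)(x^2 + 12x + 30)(x^2 + 36x + 25), pattern 2+2+2. No other pattern occurs in this range, so the set of observed cycle types is {6, 5+1, 4+1+1, 2+2+1+1, 3+3, 2+2+2}. The candidates containing elements of all these cycle types are PGL(2,5) (6T14) of order 120, S_6 (6T16) of order 720; the others are excluded. The observed types are precisely the cycle types that occur in PGL(2,5) (6T14) (apart from the identity). Each of the other remaining candidates has further cycle types, and by the Chebotarev density theorem the matching factorization patterns would occur for a proportion of primes equal to their share of the group: S_6 (6T16) additionally contains elements of type 4+2, 3+2+1, 3+1+1+1, 2+1+1+1+1 (265 of its 720 elements, about 37% of primes). None of the 21 primes tested shows any such pattern (for each of these groups the chance of that is below 10^-4), which rules them out. Hence G = PGL(2,5) (6T14), of order 120.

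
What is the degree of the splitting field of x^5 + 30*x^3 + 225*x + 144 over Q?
The degree of the splitting field over Q equals the order of the Galois group, so first determine the group. The polynomial f is an irreducible quintic over Q, so G = Gal(f/Q) is a transitive subgroup of S_5: one of C_5 (5T1, order 5), D_5 (5T2, order 10), F_20 (5T3, order 20), A_5 (5T4, order 60) or S_5 (5T5, order 120). The discriminant of f is 5374771200000, which is not a perfect square, so G is not contained in A_5. The transitive groups of degree 5 not contained in A_5 are: F_20 (5T3, order 20), S_5 (5T5, order 120). By Dedekind's theorem, for a prime p not dividing disc(f) the degrees of the irreducible factors of f mod p form the cycle type of an element of G. Factoring f modulo the 18 such primes p <= 73 (skipping 2, 3, 5, which divide the discriminant), each new pattern first appears at: mod 7: f = (x + 1)(x^4 + 6x^3 + 3x^2 + 4x + 4), pattern 4+1; mod 11: f = (x + 3)(x^2 + 2x + 4)(x^2 + 6x + 1), pattern 2+2+1; mod 19: f = (x^5 + 11x^3 + 16x + 11), pattern 5. No other pattern occurs in this range, so the set of observed cycle types is {4+1, 2+2+1, 5}. The candidates containing elements of all these cycle types are F_20 (5T3) of order 20, S_5 (5T5) of order 120; the others are excluded. The observed types are precisely the cycle types that occur in F_20 (5T3) (apart from the identity). Each of the other remaining candidates has further cycle types, and by the Chebotarev density theorem the matching factorization patterns would occur for a proportion of primes equal to their share of the group: S_5 (5T5) additionally contains elements of type 3+2, 3+1+1, 2+1+1+1 (50 of its 120 elements, about 42% of primes). None of the 18 primes tested shows any such pattern (for each of these groups the chance of that is below 10^-4), which rules them out. Hence G = F_20 (5T3), of order 20. The Galois group F_20 (5T3) has order 20, so the splitting field has degree 20 over Q.

20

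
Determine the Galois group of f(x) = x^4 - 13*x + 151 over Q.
The polynomial is an irreducible quartic over Q and its discriminant is 880624309, which is not a perfect square, so the Galois group is not contained in A_4. The resolvent cubic y^3 - 604*y - 169 is irreducible over Q. An irreducible resolvent with non-square discriminant gives S_4.

4T5: S_4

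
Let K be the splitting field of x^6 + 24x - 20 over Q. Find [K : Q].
360

The degree of the splitting field over Q equals the order of the Galois group, so first determine the group. The polynomial f is an irreducible sextic over Q, so G = Gal(f/Q) is one of the 16 transitive subgroups 6T1, ..., 6T16 of S_6. The discriminant of f is 746496000000 = 864000^2, a perfect square, so G is contained in A_6. The transitive groups of degree 6 contained in A_6 are: A_4 (6T4, order 12), S_4 (6T7, order 24), (C_3 x C_3) : C_4 (6T10, order 36), PSL(2,5) (6T12, order 60), A_6 (6T15, order 360). By Dedekind's theorem, for a prime p not dividing disc(f) the degrees of the irreducible factors of f mod p form the cycle type of an element of G. Factoring f modulo the 6 such primes p <= 23 (skipping 2, 3, 5, which divide the discriminant), each new pattern first appears at: mod 7: f = (x + 3)(x^5 + 4x^4 + 2x^3 + x^2 + 4x + 5), pattern 5+1; mod 23: f = (x + 7)(x + 12)(x + 21)(x^3 + 6x^2 + 13x + 16), pattern 3+1+1+1. No other pattern occurs in this range, so the set of observed cycle types is {5+1, 3+1+1+1}. Among the candidates above, the only group containing elements of all these cycle types is A_6 (6T15) — each of A_4 (6T4), S_4 (6T7), (C_3 x C_3) : C_4 (6T10), PSL(2,5) (6T12) lacks at least one of them. Hence G = A_6 (6T15), of order 360. The Galois group A_6 (6T15) has order 360, so the splitting field has degree 360 over Q.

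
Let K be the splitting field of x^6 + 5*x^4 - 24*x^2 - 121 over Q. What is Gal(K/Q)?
The polynomial f is an irreducible sextic over Q, so G = Gal(f/Q) is one of the 16 transitive subgroups 6T1, ..., 6T16 of S_6. The discriminant of f is 108958087744 = 330088^2, a perfect square, so G is contained in A_6. The transitive groups of degree 6 contained in A_6 are: A_4 (6T4, order 12), S_4 (6T7, order 24), (C_3 x C_3) : C_4 (6T10, order 36), PSL(2,5) (6T12, order 60), A_6 (6T15, order 360). By Dedekind's theorem, for a prime p not dividing disc(f) the degrees of the irreducible factors of f mod p form the cycle type of an element of G. Factoring f modulo the 79 such primes p <= 421 (skipping 2, 11, 31, which divide the discriminant), each new pattern first appears at: mod 3: f = (x^2 + 1)(x^4 + x^2 + 2), pattern 4+2; mod 5: f = (x^3 + x^2 + 3x + 4)(x^3 + 4x^2 + 3x + 1), pattern 3+3; mod 37: f = (x + 13)(x + 24)(x^2 + 9x + 35)(x^2 + 28x + 35), pattern 2+2+1+1; mod 67: f = (x + 12)(x + 13)(x + 33)(x + 34)(x + 54)(x + 55), pattern 1+1+1+1+1+1. No other pattern occurs in this range, so the set of observed cycle types is {4+2, 3+3, 2+2+1+1, 1+1+1+1+1+1}. The candidates containing elements of all these cycle types are S_4 (6T7) of order 24, (C_3 x C_3) : C_4 (6T10) of order 36, A_6 (6T15) of order 360; the others are excluded. The observed types are precisely the cycle types that occur in S_4 (6T7). Each of the other remaining candidates has further cycle types, and by the Chebotarev density theorem the matching factorization patterns would occur for a proportion of primes equal to their share of the group: (C_3 x C_3) : C_4 (6T10) additionally contains elements of type 3+1+1+1 (4 of its 36 elements, about 11% of primes); A_6 (6T15) additionally contains elements of type 5+1, 3+1+1+1 (184 of its 360 elements, about 51% of primes). None of the 79 primes tested shows any such pattern (for each of these groups the chance of that is below 10^-4), which rules them out. Hence G = S_4 (6T7), of order 24.

S_4 (also written S4+)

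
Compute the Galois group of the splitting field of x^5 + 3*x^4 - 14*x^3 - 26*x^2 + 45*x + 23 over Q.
The polynomial f is an irreducible quintic over Q, so G = Gal(f/Q) is a transitive subgroup of S_5: one of C_5 (5T1, order 5), D_5 (5T2, order 10), F_20 (5T3, order 20), A_5 (5T4, order 60) or S_5 (5T5, order 120). The discriminant of f is 15352201216 = 123904^2, a perfect square, so G is contained in A_5. The transitive groups of degree 5 contained in A_5 are: C_5 (5T1, order 5), D_5 (5T2, order 10), A_5 (5T4, order 60). By Dedekind's theorem, for a prime p not dividing disc(f) the degrees of the irreducible factors of f mod p form the cycle type of an element of G. Factoring f modulo the 14 such primes p <= 53 (skipping 2, 11, which divide the discriminant), each new pattern first appears at: mod 3: f = (x^5 + x^3 + x^2 + 2), pattern 5; mod 23: f = (x)(x + 6)(x + 9)(x + 13)(x + 21), pattern 1+1+1+1+1. No other pattern occurs in this range, so the set of observed cycle types is {5, 1+1+1+1+1}. The candidates containing elements of all these cycle types are C_5 (5T1) of order 5, D_5 (5T2) of order 10, A_5 (5T4) of order 60; the others are excluded. The observed types are precisely the cycle types that occur in C_5 (5T1). Each of the other remaining candidates has further cycle types, and by the Chebotarev density theorem the matching factorization patterns would occur for a proportion of primes equal to their share of the group: D_5 (5T2) additionally contains elements of type 2+2+1 (5 of its 10 elements, about 50% of primes); A_5 (5T4) additionally contains elements of type 3+1+1, 2+2+1 (35 of its 60 elements, about 58% of primes). None of the 14 primes tested shows any such pattern (for each of these groups the chance of that is below 10^-4), which rules them out. Hence G = C_5 (5T1), of order 5.

C_5 (also written C5)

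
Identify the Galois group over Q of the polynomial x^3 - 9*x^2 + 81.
C_3

The polynomial is an irreducible cubic over Q and its discriminant is 59049 = 243^2, a perfect square. For an irreducible cubic, a square discriminant forces the Galois group to be A_3, the cyclic group of order 3.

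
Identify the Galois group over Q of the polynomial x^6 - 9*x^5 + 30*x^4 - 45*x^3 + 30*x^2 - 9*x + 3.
The polynomial f is an irreducible sextic over Q, so G = Gal(f/Q) is one of the 16 transitive subgroups 6T1, ..., 6T16 of S_6. The discriminant of f is -34992, which is not a perfect square, so G is not contained in A_6. The transitive groups of degree 6 not contained in A_6 are: C_6 (6T1, order 6), S_3 (6T2, order 6), D_6 (6T3, order 12), C_3 x S_3 (6T5, order 18), A_4 x C_2 (6T6, order 24), S_4 (6T8, order 24), S_3 x S_3 (6T9, order 36), S_4 x C_2 (6T11, order 48), (S_3 x S_3) : C_2 (6T13, order 72), PGL(2,5) (6T14, order 120), S_6 (6T16, order 720). By Dedekind's theorem, for a prime p not dividing disc(f) the degrees of the irreducible factors of f mod p form the cycle type of an element of G. Factoring f modulo the 23 such primes p <= 97 (skipping 2, 3, which divide the discriminant), each new pattern first appears at: mod 5: f = (x^2 + 2)(x^2 + 2x + 4)(x^2 + 4x + 1), pattern 2+2+2; mod 7: f = (x^3 + 5x + 2)(x^3 + 5x^2 + 4x + 5), pattern 3+3; mod 31: f = (x + 2)(x + 6)(x + 8)(x + 20)(x + 22)(x + 26), pattern 1+1+1+1+1+1. No other pattern occurs in this range, so the set of observed cycle types is {2+2+2, 3+3, 1+1+1+1+1+1}. The candidates containing elements of all these cycle types are C_6 (6T1) of order 6, S_3 (6T2) of order 6, D_6 (6T3) of order 12, C_3 x S_3 (6T5) of order 18, A_4 x C_2 (6T6) of order 24, S_4 (6T8) of order 24, S_3 x S_3 (6T9) of order 36, S_4 x C_2 (6T11) of order 48, (S_3 x S_3) : C_2 (6T13) of order 72, PGL(2,5) (6T14) of order 120, S_6 (6T16) of order 720; the others are excluded. The observed types are precisely the cycle types that occur in S_3 (6T2). Each of the other remaining candidates has further cycle types, and by the Chebotarev density theorem the matching factorization patterns would occur for a proportion of primes equal to their share of the group: C_6 (6T1) additionally contains elements of type 6 (2 of its 6 elements, about 33% of primes); D_6 (6T3) additionally contains elements of type 6, 2+2+1+1 (5 of its 12 elements, about 42% of primes); C_3 x S_3 (6T5) additionally contains elements of type 6, 3+1+1+1 (10 of its 18 elements, about 56% of primes); A_4 x C_2 (6T6) additionally contains elements of type 6, 2+2+1+1, 2+1+1+1+1 (14 of its 24 elements, about 58% of primes); S_4 (6T8) additionally contains elements of type 4+1+1, 2+2+1+1 (9 of its 24 elements, about 38% of primes); S_3 x S_3 (6T9) additionally contains elements of type 6, 3+1+1+1, 2+2+1+1 (25 of its 36 elements, about 69% of primes); S_4 x C_2 (6T11) additionally contains elements of type 6, 4+2, 4+1+1, 2+2+1+1, 2+1+1+1+1 (32 of its 48 elements, about 67% of primes); (S_3 x S_3) : C_2 (6T13) additionally contains elements of type 6, 4+2, 3+2+1, 3+1+1+1, 2+2+1+1, 2+1+1+1+1 (61 of its 72 elements, about 85% of primes); PGL(2,5) (6T14) additionally contains elements of type 6, 5+1, 4+1+1, 2+2+1+1 (89 of its 120 elements, about 74% of primes); S_6 (6T16) additionally contains elements of type 6, 5+1, 4+2, 4+1+1, 3+2+1, 3+1+1+1, 2+2+1+1, 2+1+1+1+1 (664 of its 720 elements, about 92% of primes). None of the 23 primes tested shows any such pattern (for each of these groups the chance of that is below 10^-4), which rules them out. Hence G = S_3 (6T2), of order 6.

S_3, S_3 acting on 6 points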